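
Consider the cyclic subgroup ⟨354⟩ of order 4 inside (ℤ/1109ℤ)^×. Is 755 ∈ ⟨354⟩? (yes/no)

yes

755 ∈ ⟨354⟩ iff 755^4 ≡ 1 (mod 1109), since |⟨354⟩| = 4.
755^4 mod 1109 = 1.
Since 1 = 1, 755 lies in the subgroup.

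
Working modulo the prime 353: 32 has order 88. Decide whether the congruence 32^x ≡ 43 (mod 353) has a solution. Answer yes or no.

43 ∈ ⟨32⟩ iff 43^88 ≡ 1 (mod 353), since |⟨32⟩| = 88.
43^88 mod 353 = 352.
Since 352 ≠ 1, 43 does not lie in the subgroup.

no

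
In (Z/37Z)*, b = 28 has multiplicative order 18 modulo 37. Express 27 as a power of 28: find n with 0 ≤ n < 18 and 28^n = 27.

Successive powers of 28 modulo 37:
  28^0=1  28^1=28  28^2=7  28^3=11  28^4=12  28^5=3
  28^6=10  28^7=21  28^8=33  28^9=36  28^10=9  28^11=30
  28^12=26  28^13=25  28^14=34  28^15=27
So 28^15 ≡ 27 (mod 37), giving n = 15.

15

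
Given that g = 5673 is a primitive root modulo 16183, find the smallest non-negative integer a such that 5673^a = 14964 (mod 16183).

Baby-step giant-step with m = ceil(sqrt(16182)) = 128.
Baby table (5673^j mod 16183 for j=0..127):
  0:1  1:5673  2:11125  3:14608  4:14224  5:4314  6:4626  7:10655
  8:2310  9:12583  10:146  11:2925  12:5950  13:12795  14:5280  15:14890
  16:11893  17:2062  18:13600  19:8439  20:5133  21:6292  22:11001  23:7025
  24:10279  25:5418  26:4797  27:9758  28:11274  29:2186  30:5000  31:12384
  32:4029  33:6121  34:11898  35:14244  36:4493  37:564  38:11521  39:11679
  40:1765  41:11751  42:5646  43:3601  44:5527  45:8200  46:8658  47:1429
  48:15217  49:5919  50:14945  51:248  52:15166  53:7890  54:13975  55:15841
  56:1794  57:14438  58:4611  59:6475  60:13448  61:3842  62:13348  63:2947
  64:1292  65:14800  66:2996  67:4158  68:9703  69:6736  70:5265  71:10710
  72:6848  73:9504  74:10619  75:8461  76:475  77:8297  78:8717  79:12476
  80:8089  81:10092  82:12645  83:12029  84:12989  85:5398  86:4618  87:13820
  88:10408  89:9000  90:15818  91:779  92:1308  93:8470  94:2983  95:11324
  96:10725  97:11028  98:14549  99:3177  100:11442  101:453  102:12955  103:6712
  104:14760  105:2638  106:12282  107:7971  108:4181  109:10718  110:3683  111:1406
  112:14202  113:8972  114:2621  115:12939  116:13042  117:14773  118:11655  119:11260
  120:3679  121:11080  122:2068  123:15272  124:10457  125:11866  126:10721  127:4519
Giant step factor: 5673^(-128) ≡ 15533 (mod 16183).
Scan 14964·15533^i mod 16183 for i = 0, 1, …:
  i=0: 14964   i=1: 15566   i=2: 12658   i=3: 9447
  i=4: 8990   i=5: 14746   i=6: 11619   i=7: 5111
  i=8: 11548   i=9: 2712     …   i=65: 8075
  i=66: 10725
Match at i=66, j=96: a = 66·128 + 96 = 8544.

8544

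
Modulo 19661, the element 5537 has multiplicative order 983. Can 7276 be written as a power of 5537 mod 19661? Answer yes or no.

7276 ∈ ⟨5537⟩ iff 7276^983 ≡ 1 (mod 19661), since |⟨5537⟩| = 983.
7276^983 mod 19661 = 12565.
Since 12565 ≠ 1, 7276 does not lie in the subgroup.

no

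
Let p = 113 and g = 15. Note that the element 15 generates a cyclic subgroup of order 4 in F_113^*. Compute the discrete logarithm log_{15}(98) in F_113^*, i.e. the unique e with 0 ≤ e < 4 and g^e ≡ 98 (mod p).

Successive powers of 15 modulo 113:
  15^0=1  15^1=15  15^2=112  15^3=98
So 15^3 ≡ 98 (mod 113), giving e = 3.

3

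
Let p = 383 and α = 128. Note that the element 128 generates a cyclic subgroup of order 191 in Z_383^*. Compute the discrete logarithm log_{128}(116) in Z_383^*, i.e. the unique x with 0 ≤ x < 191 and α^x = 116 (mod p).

23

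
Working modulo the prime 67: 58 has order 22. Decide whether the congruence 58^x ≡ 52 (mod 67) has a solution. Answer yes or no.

yes

⟨58⟩ has order 22; its elements mod 67 are {1, 3, 5, 8, 9, 14, 15, 22, 24, 25, 27, 40, 42, 43, 45, 52, 53, 58, 59, 62, 64, 66}.
52 is in this set.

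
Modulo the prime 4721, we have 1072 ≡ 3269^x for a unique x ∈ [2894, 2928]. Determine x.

Compute 3269^2894 mod 4721 = 3849, then multiply by 3269 repeatedly:
  3269^2894=3849  3269^2895=916  3269^2896=1290  3269^2897=1157  3269^2898=712
  3269^2899=75  3269^2900=4404  3269^2901=2347  3269^2902=718  3269^2903=805
  3269^2904=1948  3269^2905=4104  3269^2906=3615  3269^2907=772  3269^2908=2654
  3269^2909=3449  3269^2910=1033  3269^2911=1362  3269^2912=475  3269^2913=4287
  3269^2914=2275  3269^2915=1400  3269^2916=1951  3269^2917=4469  3269^2918=2387
  3269^2919=4011  3269^2920=1742  3269^2921=1072
Found 1072 at exponent 2921.

2921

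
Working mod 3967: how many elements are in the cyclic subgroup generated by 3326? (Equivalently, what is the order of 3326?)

The order of 3326 must divide p − 1 = 3966 = 2 · 3 · 661.
Divisors: 1, 2, 3, 6, 661, 1322, 1983, 3966.
Check each in increasing order: 3326^1 ≡ 3326;  3326^2 ≡ 2280;  3326^3 ≡ 2343;  3326^6 ≡ 3288;  3326^661 ≡ 3966;  3326^1322 ≡ 1.
Smallest exponent giving 1 is 1322.

1322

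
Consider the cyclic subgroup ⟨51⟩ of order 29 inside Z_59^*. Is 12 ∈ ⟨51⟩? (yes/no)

yes

12 ∈ ⟨51⟩ iff 12^29 ≡ 1 (mod 59), since |⟨51⟩| = 29.
12^29 mod 59 = 1.
Since 1 = 1, 12 lies in the subgroup.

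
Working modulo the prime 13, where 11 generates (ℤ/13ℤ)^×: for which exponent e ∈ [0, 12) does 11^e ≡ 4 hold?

2

Successive powers of 11 modulo 13:
  11^0=1  11^1=11  11^2=4
So 11^2 ≡ 4 (mod 13), giving e = 2.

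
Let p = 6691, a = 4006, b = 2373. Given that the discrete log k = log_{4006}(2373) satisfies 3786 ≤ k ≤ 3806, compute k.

Compute 4006^3786 mod 6691 = 1624, then multiply by 4006 repeatedly:
  4006^3786=1624  4006^3787=2092  4006^3788=3420  4006^3789=4043  4006^3790=4038
  4006^3791=4081  4006^3792=2373
Found 2373 at exponent 3792.

3792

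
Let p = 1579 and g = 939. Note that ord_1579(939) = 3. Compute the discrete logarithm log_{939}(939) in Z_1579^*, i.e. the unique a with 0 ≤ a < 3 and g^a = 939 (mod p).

1

Successive powers of 939 modulo 1579:
  939^0=1  939^1=939
So 939^1 ≡ 939 (mod 1579), giving a = 1.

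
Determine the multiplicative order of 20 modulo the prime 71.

The order of 20 must divide p − 1 = 70 = 2 · 5 · 7.
Divisors: 1, 2, 5, 7, 10, 14, 35, 70.
Check each in increasing order: 20^1 ≡ 20;  20^2 ≡ 45;  20^5 ≡ 30;  20^7 ≡ 1.
Smallest exponent giving 1 is 7.

7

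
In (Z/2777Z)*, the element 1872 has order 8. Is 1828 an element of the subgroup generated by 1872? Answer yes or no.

1828 ∈ ⟨1872⟩ iff 1828^8 ≡ 1 (mod 2777), since |⟨1872⟩| = 8.
1828^8 mod 2777 = 1225.
Since 1225 ≠ 1, 1828 does not lie in the subgroup.

no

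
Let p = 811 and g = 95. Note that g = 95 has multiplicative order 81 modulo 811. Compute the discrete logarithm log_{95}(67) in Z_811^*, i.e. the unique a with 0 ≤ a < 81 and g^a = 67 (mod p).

67

Baby-step giant-step with m = ceil(sqrt(81)) = 9.
Baby table (95^j mod 811 for j=0..8):
  0:1  1:95  2:104  3:148  4:273  5:794  6:7  7:665
  8:728
Giant step factor: 95^(-9) ≡ 483 (mod 811).
Scan 67·483^i mod 811 for i = 0, 1, …:
  i=0: 67   i=1: 732   i=2: 771   i=3: 144
  i=4: 617   i=5: 374   i=6: 600   i=7: 273
Match at i=7, j=4: a = 7·9 + 4 = 67.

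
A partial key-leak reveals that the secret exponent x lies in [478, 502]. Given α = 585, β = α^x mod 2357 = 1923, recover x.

500

Compute 585^478 mod 2357 = 1051, then multiply by 585 repeatedly:
  585^478=1051  585^479=2015  585^480=275  585^481=599  585^482=1579
  585^483=2128  585^484=384  585^485=725  585^486=2222  585^487=1163
  585^488=1539  585^489=2298  585^490=840  585^491=1144  585^492=2209
  585^493=629  585^494=273  585^495=1786  585^496=659  585^497=1324
  585^498=1444  585^499=934  585^500=1923
Found 1923 at exponent 500.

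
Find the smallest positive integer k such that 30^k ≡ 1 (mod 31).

2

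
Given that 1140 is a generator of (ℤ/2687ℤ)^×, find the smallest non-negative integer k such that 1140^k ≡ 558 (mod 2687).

Baby-step giant-step with m = ceil(sqrt(2686)) = 52.
Baby table (1140^j mod 2687 for j=0..51):
  0:1  1:1140  2:1779  3:2062  4:2242  5:543  6:1010  7:1364
  8:1874  9:195  10:1966  11:282  12:1727  13:1896  14:1092  15:799
  16:2654  17:2685  18:407  19:1816  20:1250  21:890  22:1601  23:667
  24:2646  25:1626  26:2297  27:1442  28:2123  29:1920  30:1582  31:503
  32:1089  33:66  34:4  35:1873  36:1742  37:187  38:907  39:2172
  40:1353  41:82  42:2122  43:780  44:2490  45:1128  46:1534  47:2210
  48:1681  49:509  50:2555  51:2679
Giant step factor: 1140^(-52) ≡ 2517 (mod 2687).
Scan 558·2517^i mod 2687 for i = 0, 1, …:
  i=0: 558   i=1: 1872   i=2: 1513   i=3: 742
  i=4: 149   i=5: 1540   i=6: 1526   i=7: 1219
  i=8: 2356   i=9: 2530     …   i=38: 427
  i=39: 2646
Match at i=39, j=24: k = 39·52 + 24 = 2052.

2052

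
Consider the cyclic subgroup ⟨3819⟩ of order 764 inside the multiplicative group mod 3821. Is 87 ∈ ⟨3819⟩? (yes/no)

87 ∈ ⟨3819⟩ iff 87^764 ≡ 1 (mod 3821), since |⟨3819⟩| = 764.
87^764 mod 3821 = 1.
Since 1 = 1, 87 lies in the subgroup.

yes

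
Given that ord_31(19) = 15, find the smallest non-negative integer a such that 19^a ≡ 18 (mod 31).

Successive powers of 19 modulo 31:
  19^0=1  19^1=19  19^2=20  19^3=8  19^4=28  19^5=5
  19^6=2  19^7=7  19^8=9  19^9=16  19^10=25  19^11=10
  19^12=4  19^13=14  19^14=18
So 19^14 ≡ 18 (mod 31), giving a = 14.

14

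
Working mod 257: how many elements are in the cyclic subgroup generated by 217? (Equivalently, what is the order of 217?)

256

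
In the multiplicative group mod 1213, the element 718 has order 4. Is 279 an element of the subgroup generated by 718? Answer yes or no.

no

⟨718⟩ has order 4; its elements mod 1213 are {1, 495, 718, 1212}.
279 is not in this set.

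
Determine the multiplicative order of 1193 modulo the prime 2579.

The order of 1193 must divide p − 1 = 2578 = 2 · 1289.
Divisors: 1, 2, 1289, 2578.
Check each in increasing order: 1193^1 ≡ 1193;  1193^2 ≡ 2220;  1193^1289 ≡ 2578;  1193^2578 ≡ 1.
Smallest exponent giving 1 is 2578.

2578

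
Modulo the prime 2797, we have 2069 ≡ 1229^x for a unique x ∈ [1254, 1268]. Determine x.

1264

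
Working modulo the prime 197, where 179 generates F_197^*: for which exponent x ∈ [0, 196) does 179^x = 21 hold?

107

Baby-step giant-step with m = ceil(sqrt(196)) = 14.
Baby table (179^j mod 197 for j=0..13):
  0:1  1:179  2:127  3:78  4:172  5:56  6:174  7:20
  8:34  9:176  10:181  11:91  12:135  13:131
Giant step factor: 179^(-14) ≡ 33 (mod 197).
Scan 21·33^i mod 197 for i = 0, 1, …:
  i=0: 21   i=1: 102   i=2: 17   i=3: 167
  i=4: 192   i=5: 32   i=6: 71   i=7: 176
Match at i=7, j=9: x = 7·14 + 9 = 107.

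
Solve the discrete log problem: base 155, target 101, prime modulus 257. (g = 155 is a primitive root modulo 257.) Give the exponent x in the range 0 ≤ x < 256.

83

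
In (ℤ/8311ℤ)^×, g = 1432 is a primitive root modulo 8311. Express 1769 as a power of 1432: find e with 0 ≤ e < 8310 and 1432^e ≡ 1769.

5691

Baby-step giant-step with m = ceil(sqrt(8310)) = 92.
Baby table (1432^j mod 8311 for j=0..91):
  0:1  1:1432  2:6118  3:1182  4:5491  5:906  6:876  7:7782
  8:7084  9:4868  10:6358  11:4111  12:2764  13:2012  14:5578  15:825
  16:1238  17:2573  18:2763  19:580  20:7771  21:7954  22:4058  23:1667
  24:1887  25:1109  26:687  27:3086  28:6011  29:5867  30:7434  31:7408
  32:3420  33:2261  34:4773  35:3294  36:4671  37:6828  38:3960  39:2618
  40:715  41:1627  42:2784  43:5719  44:3273  45:7843  46:3015  47:4071
  48:3661  49:6622  50:8164  51:5582  52:6553  53:777  54:7301  55:8105
  56:4204  57:2964  58:5838  59:7461  60:4517  61:2386  62:931  63:3432
  64:2823  65:3390  66:856  67:4075  68:1078  69:6161  70:4581  71:2613
  72:1866  73:4281  74:5185  75:3197  76:7054  77:3463  78:5660  79:1895
  80:4254  81:8076  82:4231  83:73  84:4804  85:6131  86:3176  87:1915
  88:7961  89:5771  90:2938  91:1850
Giant step factor: 1432^(-92) ≡ 1088 (mod 8311).
Scan 1769·1088^i mod 8311 for i = 0, 1, …:
  i=0: 1769   i=1: 4831   i=2: 3576   i=3: 1140
  i=4: 1981   i=5: 2779   i=6: 6659   i=7: 6111
  i=8: 8279   i=9: 6739     …   i=60: 7694
  i=61: 1895
Match at i=61, j=79: e = 61·92 + 79 = 5691.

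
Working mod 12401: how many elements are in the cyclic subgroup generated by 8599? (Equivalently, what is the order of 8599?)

12400

The order of 8599 must divide p − 1 = 12400 = 2^4 · 5^2 · 31.
Divisors: 1, 2, 4, 5, 8, 10, 16, 20, 25, 31, 40, 50, 62, 80, 100, 124, 155, 200, 248, 310, 400, 496, 620, 775, 1240, 1550, 2480, 3100, 6200, 12400.
Check each in increasing order: 8599^1 ≡ 8599;  8599^2 ≡ 8039;  8599^4 ≡ 3910;  8599^5 ≡ 2979;  8599^8 ≡ 10068;  8599^10 ≡ 7726;  8599^16 ≡ 11251;  8599^20 ≡ 5063;  8599^25 ≡ 3061;  8599^31 ≡ 6854;  8599^40 ≡ 1102;  8599^50 ≡ 6966;  8599^62 ≡ 2328;  8599^80 ≡ 11507;  8599^100 ≡ 43;  8599^124 ≡ 347;  8599^155 ≡ 9747;  8599^200 ≡ 1849;  8599^248 ≡ 8800;  8599^310 ≡ 12349;  8599^400 ≡ 8526;  8599^496 ≡ 8156;  8599^620 ≡ 2704;  8599^775 ≡ 3763;  8599^1240 ≡ 7427;  8599^1550 ≡ 10628;  8599^2480 ≡ 681;  8599^3100 ≡ 6076;  8599^6200 ≡ 12400;  8599^12400 ≡ 1.
Smallest exponent giving 1 is 12400.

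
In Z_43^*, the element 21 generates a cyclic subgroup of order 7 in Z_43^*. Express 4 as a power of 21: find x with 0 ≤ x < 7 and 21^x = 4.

Successive powers of 21 modulo 43:
  21^0=1  21^1=21  21^2=11  21^3=16  21^4=35  21^5=4
So 21^5 ≡ 4 (mod 43), giving x = 5.

5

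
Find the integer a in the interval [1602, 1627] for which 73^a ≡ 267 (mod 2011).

Compute 73^1602 mod 2011 = 435, then multiply by 73 repeatedly:
  73^1602=435  73^1603=1590  73^1604=1443  73^1605=767  73^1606=1694
  73^1607=991  73^1608=1958  73^1609=153  73^1610=1114  73^1611=882
  73^1612=34  73^1613=471  73^1614=196  73^1615=231  73^1616=775
  73^1617=267
Found 267 at exponent 1617.

1617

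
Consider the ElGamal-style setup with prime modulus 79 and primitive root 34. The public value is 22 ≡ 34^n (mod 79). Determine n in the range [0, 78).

6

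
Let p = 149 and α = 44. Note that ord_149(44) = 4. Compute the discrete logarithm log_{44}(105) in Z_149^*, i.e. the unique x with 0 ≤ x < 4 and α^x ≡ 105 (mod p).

Successive powers of 44 modulo 149:
  44^0=1  44^1=44  44^2=148  44^3=105
So 44^3 ≡ 105 (mod 149), giving x = 3.

3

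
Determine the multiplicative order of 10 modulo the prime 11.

2

The order of 10 must divide p − 1 = 10 = 2 · 5.
Divisors: 1, 2, 5, 10.
Check each in increasing order: 10^1 ≡ 10;  10^2 ≡ 1.
Smallest exponent giving 1 is 2.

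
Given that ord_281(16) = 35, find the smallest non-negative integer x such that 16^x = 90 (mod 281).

Successive powers of 16 modulo 281:
  16^0=1  16^1=16  16^2=256  16^3=162  16^4=63  16^5=165
  16^6=111  16^7=90
So 16^7 ≡ 90 (mod 281), giving x = 7.

7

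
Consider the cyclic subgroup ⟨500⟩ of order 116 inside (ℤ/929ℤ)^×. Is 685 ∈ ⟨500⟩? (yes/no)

685 ∈ ⟨500⟩ iff 685^116 ≡ 1 (mod 929), since |⟨500⟩| = 116.
685^116 mod 929 = 605.
Since 605 ≠ 1, 685 does not lie in the subgroup.

no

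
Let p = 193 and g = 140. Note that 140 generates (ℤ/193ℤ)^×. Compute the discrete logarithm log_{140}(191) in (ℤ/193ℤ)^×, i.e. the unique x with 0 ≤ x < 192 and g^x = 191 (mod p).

74

Baby-step giant-step with m = ceil(sqrt(192)) = 14.
Baby table (140^j mod 193 for j=0..13):
  0:1  1:140  2:107  3:119  4:62  5:188  6:72  7:44
  8:177  9:76  10:25  11:26  12:166  13:80
Giant step factor: 140^(-14) ≡ 161 (mod 193).
Scan 191·161^i mod 193 for i = 0, 1, …:
  i=0: 191   i=1: 64   i=2: 75   i=3: 109
  i=4: 179   i=5: 62
Match at i=5, j=4: x = 5·14 + 4 = 74.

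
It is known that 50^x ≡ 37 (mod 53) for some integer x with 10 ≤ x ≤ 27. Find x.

Compute 50^10 mod 53 = 7, then multiply by 50 repeatedly:
  50^10=7  50^11=32  50^12=10  50^13=23  50^14=37
Found 37 at exponent 14.

14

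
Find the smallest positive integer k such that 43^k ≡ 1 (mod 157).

156

The order of 43 must divide p − 1 = 156 = 2^2 · 3 · 13.
Divisors: 1, 2, 3, 4, 6, 12, 13, 26, 39, 52, 78, 156.
Check each in increasing order: 43^1 ≡ 43;  43^2 ≡ 122;  43^3 ≡ 65;  43^4 ≡ 126;  43^6 ≡ 143;  43^12 ≡ 39;  43^13 ≡ 107;  43^26 ≡ 145;  43^39 ≡ 129;  43^52 ≡ 144;  43^78 ≡ 156;  43^156 ≡ 1.
Smallest exponent giving 1 is 156.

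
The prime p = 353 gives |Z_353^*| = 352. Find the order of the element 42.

4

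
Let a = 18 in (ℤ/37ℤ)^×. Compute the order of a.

36

The order of 18 must divide p − 1 = 36 = 2^2 · 3^2.
Divisors: 1, 2, 3, 4, 6, 9, 12, 18, 36.
Check each in increasing order: 18^1 ≡ 18;  18^2 ≡ 28;  18^3 ≡ 23;  18^4 ≡ 7;  18^6 ≡ 11;  18^9 ≡ 31;  18^12 ≡ 10;  18^18 ≡ 36;  18^36 ≡ 1.
Smallest exponent giving 1 is 36.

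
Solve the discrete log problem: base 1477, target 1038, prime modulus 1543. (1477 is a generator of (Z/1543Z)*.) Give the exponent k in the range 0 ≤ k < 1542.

Baby-step giant-step with m = ceil(sqrt(1542)) = 40.
Baby table (1477^j mod 1543 for j=0..39):
  0:1  1:1477  2:1270  3:1045  4:465  5:170  6:1124  7:1423
  8:205  9:357  10:1126  11:1291  12:1202  13:904  14:513  15:88
  16:364  17:664  18:923  19:802  20:1073  21:160  22:241  23:1067
  24:556  25:336  26:969  27:852  28:859  29:397  30:29  31:1172
  32:1341  33:988  34:1141  35:301  36:193  37:1149  38:1316  39:1095
Giant step factor: 1477^(-40) ≡ 959 (mod 1543).
Scan 1038·959^i mod 1543 for i = 0, 1, …:
  i=0: 1038   i=1: 207   i=2: 1009   i=3: 170
Match at i=3, j=5: k = 3·40 + 5 = 125.

125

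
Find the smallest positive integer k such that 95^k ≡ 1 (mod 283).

The order of 95 must divide p − 1 = 282 = 2 · 3 · 47.
Divisors: 1, 2, 3, 6, 47, 94, 141, 282.
Check each in increasing order: 95^1 ≡ 95;  95^2 ≡ 252;  95^3 ≡ 168;  95^6 ≡ 207;  95^47 ≡ 238;  95^94 ≡ 44;  95^141 ≡ 1.
Smallest exponent giving 1 is 141.

141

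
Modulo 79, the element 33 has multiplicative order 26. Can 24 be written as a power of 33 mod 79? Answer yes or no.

no

24 ∈ ⟨33⟩ iff 24^26 ≡ 1 (mod 79), since |⟨33⟩| = 26.
24^26 mod 79 = 23.
Since 23 ≠ 1, 24 does not lie in the subgroup.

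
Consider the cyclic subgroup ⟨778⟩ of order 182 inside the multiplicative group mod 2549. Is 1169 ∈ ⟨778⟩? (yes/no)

1169 ∈ ⟨778⟩ iff 1169^182 ≡ 1 (mod 2549), since |⟨778⟩| = 182.
1169^182 mod 2549 = 2119.
Since 2119 ≠ 1, 1169 does not lie in the subgroup.

no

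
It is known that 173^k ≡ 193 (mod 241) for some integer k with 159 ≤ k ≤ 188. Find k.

162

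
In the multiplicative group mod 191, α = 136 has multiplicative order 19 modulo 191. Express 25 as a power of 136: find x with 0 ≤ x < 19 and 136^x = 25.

Successive powers of 136 modulo 191:
  136^0=1  136^1=136  136^2=160  136^3=177  136^4=6  136^5=52
  136^6=5  136^7=107  136^8=36  136^9=121  136^10=30  136^11=69
  136^12=25
So 136^12 ≡ 25 (mod 191), giving x = 12.

12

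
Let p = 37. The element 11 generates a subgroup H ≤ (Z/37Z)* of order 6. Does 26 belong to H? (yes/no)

26 ∈ ⟨11⟩ iff 26^6 ≡ 1 (mod 37), since |⟨11⟩| = 6.
26^6 mod 37 = 1.
Since 1 = 1, 26 lies in the subgroup.

yes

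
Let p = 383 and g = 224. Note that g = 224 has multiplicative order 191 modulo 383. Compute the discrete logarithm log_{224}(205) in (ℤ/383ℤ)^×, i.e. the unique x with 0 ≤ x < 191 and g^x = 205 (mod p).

170

Baby-step giant-step with m = ceil(sqrt(191)) = 14.
Baby table (224^j mod 383 for j=0..13):
  0:1  1:224  2:3  3:289  4:9  5:101  6:27  7:303
  8:81  9:143  10:243  11:46  12:346  13:138
Giant step factor: 224^(-14) ≡ 69 (mod 383).
Scan 205·69^i mod 383 for i = 0, 1, …:
  i=0: 205   i=1: 357   i=2: 121   i=3: 306
  i=4: 49   i=5: 317   i=6: 42   i=7: 217
  i=8: 36   i=9: 186   i=10: 195   i=11: 50
  i=12: 3
Match at i=12, j=2: x = 12·14 + 2 = 170.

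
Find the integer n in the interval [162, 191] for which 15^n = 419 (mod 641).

Compute 15^162 mod 641 = 36, then multiply by 15 repeatedly:
  15^162=36  15^163=540  15^164=408  15^165=351  15^166=137
  15^167=132  15^168=57  15^169=214  15^170=5  15^171=75
  15^172=484  15^173=209  15^174=571  15^175=232  15^176=275
  15^177=279  15^178=339  15^179=598  15^180=637  15^181=581
  15^182=382  15^183=602  15^184=56  15^185=199  15^186=421
  15^187=546  15^188=498  15^189=419
Found 419 at exponent 189.

189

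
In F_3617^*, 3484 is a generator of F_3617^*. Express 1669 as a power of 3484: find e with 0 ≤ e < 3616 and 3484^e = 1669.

Baby-step giant-step with m = ceil(sqrt(3616)) = 61.
Baby table (3484^j mod 3617 for j=0..60):
  0:1  1:3484  2:3221  3:2030  4:1285  5:2711  6:1137  7:693
  8:1873  9:464  10:3394  11:723  12:1500  13:3052  14:2805  15:3103
  16:3256  17:992  18:1893  19:1421  20:2708  21:1536  22:1881  23:3017
  24:226  25:2495  26:929  27:3038  28:1050  29:1413  30:155  31:1087
  32:109  33:3588  34:240  35:633  36:2619  37:2522  38:955  39:3197
  40:1605  41:3555  42:1012  43:2850  44:735  45:3521  46:1917  47:1846
  48:438  49:3235  50:168  51:2975  52:2195  53:1042  54:2477  55:3323
  56:2932  57:680  58:3602  59:1995  60:2323
Giant step factor: 3484^(-61) ≡ 915 (mod 3617).
Scan 1669·915^i mod 3617 for i = 0, 1, …:
  i=0: 1669   i=1: 761   i=2: 1851   i=3: 909
  i=4: 3442   i=5: 2640   i=6: 3061   i=7: 1257
  i=8: 3566   i=9: 356     …   i=31: 3382
  i=32: 1995
Match at i=32, j=59: e = 32·61 + 59 = 2011.

2011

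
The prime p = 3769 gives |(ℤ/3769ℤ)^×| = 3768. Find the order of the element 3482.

628

The order of 3482 must divide p − 1 = 3768 = 2^3 · 3 · 157.
Divisors: 1, 2, 3, 4, 6, 8, 12, 24, 157, 314, 471, 628, 942, 1256, 1884, 3768.
Check each in increasing order: 3482^1 ≡ 3482;  3482^2 ≡ 3220;  3482^3 ≡ 3034;  3482^4 ≡ 3650;  3482^6 ≡ 1258;  3482^8 ≡ 2854;  3482^12 ≡ 3353;  3482^24 ≡ 3451;  3482^157 ≡ 1445;  3482^314 ≡ 3768;  3482^471 ≡ 2324;  3482^628 ≡ 1.
Smallest exponent giving 1 is 628.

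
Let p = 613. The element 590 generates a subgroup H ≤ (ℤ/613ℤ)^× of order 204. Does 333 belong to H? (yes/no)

yes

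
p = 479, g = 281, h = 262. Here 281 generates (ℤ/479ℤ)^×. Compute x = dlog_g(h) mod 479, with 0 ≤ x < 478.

Baby-step giant-step with m = ceil(sqrt(478)) = 22.
Baby table (281^j mod 479 for j=0..21):
  0:1  1:281  2:405  3:282  4:207  5:208  6:10  7:415
  8:218  9:425  10:154  11:164  12:100  13:318  14:264  15:418
  16:103  17:203  18:42  19:306  20:245  21:348
Giant step factor: 281^(-22) ≡ 326 (mod 479).
Scan 262·326^i mod 479 for i = 0, 1, …:
  i=0: 262   i=1: 150   i=2: 42
Match at i=2, j=18: x = 2·22 + 18 = 62.

62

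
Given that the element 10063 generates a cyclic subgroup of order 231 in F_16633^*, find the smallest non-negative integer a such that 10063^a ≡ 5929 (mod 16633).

28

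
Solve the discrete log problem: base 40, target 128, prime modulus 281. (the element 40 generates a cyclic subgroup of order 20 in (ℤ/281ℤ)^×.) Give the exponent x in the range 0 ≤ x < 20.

Successive powers of 40 modulo 281:
  40^0=1  40^1=40  40^2=195  40^3=213  40^4=90  40^5=228
  40^6=128
So 40^6 ≡ 128 (mod 281), giving x = 6.

6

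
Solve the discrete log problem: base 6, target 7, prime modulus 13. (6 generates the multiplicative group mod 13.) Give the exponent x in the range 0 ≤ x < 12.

7

Successive powers of 6 modulo 13:
  6^0=1  6^1=6  6^2=10  6^3=8  6^4=9  6^5=2
  6^6=12  6^7=7
So 6^7 ≡ 7 (mod 13), giving x = 7.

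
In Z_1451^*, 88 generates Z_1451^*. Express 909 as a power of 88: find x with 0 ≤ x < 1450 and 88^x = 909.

Baby-step giant-step with m = ceil(sqrt(1450)) = 39.
Baby table (88^j mod 1451 for j=0..38):
  0:1  1:88  2:489  3:953  4:1157  5:246  6:1334  7:1312
  8:827  9:226  10:1025  11:238  12:630  13:302  14:458  15:1127
  16:508  17:1174  18:291  19:941  20:101  21:182  22:55  23:487
  24:777  25:179  26:1242  27:471  28:820  29:1061  30:504  31:822
  32:1237  33:31  34:1277  35:649  36:523  37:1043  38:371
Giant step factor: 88^(-39) ≡ 2 (mod 1451).
Scan 909·2^i mod 1451 for i = 0, 1, …:
  i=0: 909   i=1: 367   i=2: 734   i=3: 17
  i=4: 34   i=5: 68   i=6: 136   i=7: 272
  i=8: 544   i=9: 1088     …   i=28: 969
  i=29: 487
Match at i=29, j=23: x = 29·39 + 23 = 1154.

1154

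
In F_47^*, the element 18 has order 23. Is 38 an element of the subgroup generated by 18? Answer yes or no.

no

38 ∈ ⟨18⟩ iff 38^23 ≡ 1 (mod 47), since |⟨18⟩| = 23.
38^23 mod 47 = 46.
Since 46 ≠ 1, 38 does not lie in the subgroup.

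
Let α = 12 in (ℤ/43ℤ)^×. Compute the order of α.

The order of 12 must divide p − 1 = 42 = 2 · 3 · 7.
Divisors: 1, 2, 3, 6, 7, 14, 21, 42.
Check each in increasing order: 12^1 ≡ 12;  12^2 ≡ 15;  12^3 ≡ 8;  12^6 ≡ 21;  12^7 ≡ 37;  12^14 ≡ 36;  12^21 ≡ 42;  12^42 ≡ 1.
Smallest exponent giving 1 is 42.

42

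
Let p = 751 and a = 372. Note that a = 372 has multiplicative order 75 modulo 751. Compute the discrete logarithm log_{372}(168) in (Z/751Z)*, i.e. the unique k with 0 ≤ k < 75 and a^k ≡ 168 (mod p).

40

Baby-step giant-step with m = ceil(sqrt(75)) = 9.
Baby table (372^j mod 751 for j=0..8):
  0:1  1:372  2:200  3:51  4:197  5:437  6:348  7:284
  8:508
Giant step factor: 372^(-9) ≡ 117 (mod 751).
Scan 168·117^i mod 751 for i = 0, 1, …:
  i=0: 168   i=1: 130   i=2: 190   i=3: 451
  i=4: 197
Match at i=4, j=4: k = 4·9 + 4 = 40.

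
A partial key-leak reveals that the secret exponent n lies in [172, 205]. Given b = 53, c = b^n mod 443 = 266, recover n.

175

Compute 53^172 mod 443 = 55, then multiply by 53 repeatedly:
  53^172=55  53^173=257  53^174=331  53^175=266
Found 266 at exponent 175.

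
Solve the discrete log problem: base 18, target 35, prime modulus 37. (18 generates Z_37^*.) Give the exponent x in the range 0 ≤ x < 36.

Successive powers of 18 modulo 37:
  18^0=1  18^1=18  18^2=28  18^3=23  18^4=7  18^5=15
  18^6=11  18^7=13  18^8=12  18^9=31  18^10=3  18^11=17
  18^12=10  18^13=32  18^14=21  18^15=8  18^16=33  18^17=2
  18^18=36  18^19=19  18^20=9  18^21=14  18^22=30  18^23=22
  18^24=26  18^25=24  18^26=25  18^27=6  18^28=34  18^29=20
  18^30=27  18^31=5  18^32=16  18^33=29  18^34=4  18^35=35
So 18^35 ≡ 35 (mod 37), giving x = 35.

35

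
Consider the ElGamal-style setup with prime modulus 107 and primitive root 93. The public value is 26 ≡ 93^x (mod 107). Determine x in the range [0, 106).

Baby-step giant-step with m = ceil(sqrt(106)) = 11.
Baby table (93^j mod 107 for j=0..10):
  0:1  1:93  2:89  3:38  4:3  5:65  6:53  7:7
  8:9  9:88  10:52
Giant step factor: 93^(-11) ≡ 51 (mod 107).
Scan 26·51^i mod 107 for i = 0, 1, …:
  i=0: 26   i=1: 42   i=2: 2   i=3: 102
  i=4: 66   i=5: 49   i=6: 38
Match at i=6, j=3: x = 6·11 + 3 = 69.

69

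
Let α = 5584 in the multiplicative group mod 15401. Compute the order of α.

The order of 5584 must divide p − 1 = 15400 = 2^3 · 5^2 · 7 · 11.
Divisors: 1, 2, 4, 5, 7, 8, 10, 11, 14, 20, 22, 25, 28, 35, 40, 44, 50, 55, 56, 70, 77, 88, 100, 110, 140, 154, 175, 200, 220, 275, 280, 308, 350, 385, 440, 550, 616, 700, 770, 1100, 1400, 1540, 1925, 2200, 3080, 3850, 7700, 15400.
Check each in increasing order: 5584^1 ≡ 5584;  5584^2 ≡ 9432;  5584^4 ≡ 6448;  5584^5 ≡ 13495;  5584^7 ≡ 10976;  5584^8 ≡ 9405;  5584^10 ≡ 13601;  5584^11 ≡ 5653;  5584^14 ≡ 5954;  5584^20 ≡ 5790;  5584^22 ≡ 14735;  5584^25 ≡ 6777;  5584^28 ≡ 12415;  5584^35 ≡ 14393;  5584^40 ≡ 11524;  5584^44 ≡ 12328;  5584^50 ≡ 1947;  5584^55 ≡ 659;  5584^56 ≡ 14418;  5584^70 ≡ 14999;  5584^77 ≡ 7735;  5584^88 ≡ 2516;  5584^100 ≡ 2163;  5584^110 ≡ 3053;  5584^140 ≡ 7594;  5584^154 ≡ 12741;  5584^175 ≡ 14946;  5584^200 ≡ 12066;  5584^220 ≡ 3204;  5584^275 ≡ 1499;  5584^280 ≡ 7492;  5584^308 ≡ 6541;  5584^350 ≡ 6812;  5584^385 ≡ 2350;  5584^440 ≡ 8550;  5584^550 ≡ 13856;  5584^616 ≡ 703;  5584^700 ≡ 131;  5584^770 ≡ 8942;  5584^1100 ≡ 15271;  5584^1400 ≡ 1760;  5584^1540 ≡ 12773;  5584^1925 ≡ 1.
Smallest exponent giving 1 is 1925.

1925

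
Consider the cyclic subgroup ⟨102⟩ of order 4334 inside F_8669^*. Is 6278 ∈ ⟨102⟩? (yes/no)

yes

6278 ∈ ⟨102⟩ iff 6278^4334 ≡ 1 (mod 8669), since |⟨102⟩| = 4334.
6278^4334 mod 8669 = 1.
Since 1 = 1, 6278 lies in the subgroup.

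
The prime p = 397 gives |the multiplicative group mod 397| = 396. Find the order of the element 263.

396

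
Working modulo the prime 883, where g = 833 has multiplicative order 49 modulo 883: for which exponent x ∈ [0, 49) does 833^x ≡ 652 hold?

6

Successive powers of 833 modulo 883:
  833^0=1  833^1=833  833^2=734  833^3=386  833^4=126  833^5=764
  833^6=652
So 833^6 ≡ 652 (mod 883), giving x = 6.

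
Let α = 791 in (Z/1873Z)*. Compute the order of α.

The order of 791 must divide p − 1 = 1872 = 2^4 · 3^2 · 13.
Divisors: 1, 2, 3, 4, 6, 8, 9, 12, 13, 16, 18, 24, 26, 36, 39, 48, 52, 72, 78, 104, 117, 144, 156, 208, 234, 312, 468, 624, 936, 1872.
Check each in increasing order: 791^1 ≡ 791;  791^2 ≡ 99;  791^3 ≡ 1516;  791^4 ≡ 436;  791^6 ≡ 85;  791^8 ≡ 923;  791^9 ≡ 1496;  791^12 ≡ 1606;  791^13 ≡ 452;  791^16 ≡ 1587;  791^18 ≡ 1654;  791^24 ≡ 115;  791^26 ≡ 147;  791^36 ≡ 1136;  791^39 ≡ 889;  791^48 ≡ 114;  791^52 ≡ 1006;  791^72 ≡ 1872;  791^78 ≡ 1788;  791^104 ≡ 616;  791^117 ≡ 1228;  791^144 ≡ 1.
Smallest exponent giving 1 is 144.

144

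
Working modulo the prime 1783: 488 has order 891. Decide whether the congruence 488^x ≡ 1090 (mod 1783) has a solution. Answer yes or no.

yes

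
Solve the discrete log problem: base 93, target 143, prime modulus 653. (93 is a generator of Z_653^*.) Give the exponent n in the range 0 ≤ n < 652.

480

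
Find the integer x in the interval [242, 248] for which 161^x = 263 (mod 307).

247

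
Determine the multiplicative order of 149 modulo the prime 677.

The order of 149 must divide p − 1 = 676 = 2^2 · 13^2.
Divisors: 1, 2, 4, 13, 26, 52, 169, 338, 676.
Check each in increasing order: 149^1 ≡ 149;  149^2 ≡ 537;  149^4 ≡ 644;  149^13 ≡ 457;  149^26 ≡ 333;  149^52 ≡ 538;  149^169 ≡ 1.
Smallest exponent giving 1 is 169.

169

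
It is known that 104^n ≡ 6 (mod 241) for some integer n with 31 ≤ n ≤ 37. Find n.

36

Compute 104^31 mod 241 = 228, then multiply by 104 repeatedly:
  104^31=228  104^32=94  104^33=136  104^34=166  104^35=153
  104^36=6
Found 6 at exponent 36.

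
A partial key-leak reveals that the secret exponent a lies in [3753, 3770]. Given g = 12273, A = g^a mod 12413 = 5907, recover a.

3760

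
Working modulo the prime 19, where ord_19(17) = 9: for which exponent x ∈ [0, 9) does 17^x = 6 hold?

5

Successive powers of 17 modulo 19:
  17^0=1  17^1=17  17^2=4  17^3=11  17^4=16  17^5=6
So 17^5 ≡ 6 (mod 19), giving x = 5.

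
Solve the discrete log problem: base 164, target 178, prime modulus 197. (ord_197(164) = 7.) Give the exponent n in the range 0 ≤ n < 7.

Successive powers of 164 modulo 197:
  164^0=1  164^1=164  164^2=104  164^3=114  164^4=178
So 164^4 ≡ 178 (mod 197), giving n = 4.

4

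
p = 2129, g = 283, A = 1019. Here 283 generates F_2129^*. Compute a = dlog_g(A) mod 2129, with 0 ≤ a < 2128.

Baby-step giant-step with m = ceil(sqrt(2128)) = 47.
Baby table (283^j mod 2129 for j=0..46):
  0:1  1:283  2:1316  3:1982  4:979  5:287  6:319  7:859
  8:391  9:2074  10:1467  11:6  12:1698  13:1509  14:1247  15:1616
  16:1722  17:1914  18:896  19:217  20:1799  21:286  22:36  23:1672
  24:538  25:1095  26:1180  27:1816  28:839  29:1118  30:1302  31:149
  32:1716  33:216  34:1516  35:1099  36:183  37:693  38:251  39:776
  40:321  41:1425  42:894  43:1780  44:1296  45:580  46:207
Giant step factor: 283^(-47) ≡ 572 (mod 2129).
Scan 1019·572^i mod 2129 for i = 0, 1, …:
  i=0: 1019   i=1: 1651   i=2: 1225   i=3: 259
  i=4: 1247
Match at i=4, j=14: a = 4·47 + 14 = 202.

202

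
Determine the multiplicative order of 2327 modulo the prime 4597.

766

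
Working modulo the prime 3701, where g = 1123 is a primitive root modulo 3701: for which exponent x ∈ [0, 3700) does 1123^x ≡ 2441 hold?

Baby-step giant-step with m = ceil(sqrt(3700)) = 61.
Baby table (1123^j mod 3701 for j=0..60):
  0:1  1:1123  2:2789  3:1001  4:2720  5:1235  6:2731  7:2485
  8:101  9:2393  10:413  11:1174  12:846  13:2602  14:1957  15:3018
  16:2799  17:1128  18:1002  19:142  20:323  21:31  22:1504  23:1336
  24:1423  25:2898  26:1275  27:3239  28:3015  29:3131  30:163  31:1700
  32:3085  33:319  34:2941  35:1451  36:1033  37:1646  38:1659  39:1454
  40:701  41:2611  42:961  43:2212  44:705  45:3402  46:1014  47:2515
  48:482  49:940  50:835  51:1352  52:886  53:3110  54:2487  55:2347
  56:569  57:2415  58:2913  59:3316  60:662
Giant step factor: 1123^(-61) ≡ 3514 (mod 3701).
Scan 2441·3514^i mod 3701 for i = 0, 1, …:
  i=0: 2441   i=1: 2457   i=2: 3166   i=3: 118
  i=4: 140   i=5: 3428   i=6: 2938   i=7: 2043
  i=8: 2863   i=9: 1264     …   i=43: 1774
  i=44: 1352
Match at i=44, j=51: x = 44·61 + 51 = 2735.

2735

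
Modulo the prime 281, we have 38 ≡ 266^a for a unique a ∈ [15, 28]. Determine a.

Compute 266^15 mod 281 = 38, then multiply by 266 repeatedly:
  266^15=38
Found 38 at exponent 15.

15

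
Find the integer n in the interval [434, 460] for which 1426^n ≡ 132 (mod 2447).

445

Compute 1426^434 mod 2447 = 279, then multiply by 1426 repeatedly:
  1426^434=279  1426^435=1440  1426^436=407  1426^437=443  1426^438=392
  1426^439=1076  1426^440=107  1426^441=868  1426^442=2033  1426^443=1810
  1426^444=1922  1426^445=132
Found 132 at exponent 445.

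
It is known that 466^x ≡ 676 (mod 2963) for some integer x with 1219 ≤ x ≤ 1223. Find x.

Compute 466^1219 mod 2963 = 598, then multiply by 466 repeatedly:
  466^1219=598  466^1220=146  466^1221=2850  466^1222=676
Found 676 at exponent 1222.

1222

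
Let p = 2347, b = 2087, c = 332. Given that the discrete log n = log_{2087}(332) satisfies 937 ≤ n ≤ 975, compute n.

Compute 2087^937 mod 2347 = 531, then multiply by 2087 repeatedly:
  2087^937=531  2087^938=413  2087^939=582  2087^940=1235  2087^941=439
  2087^942=863  2087^943=932  2087^944=1768  2087^945=332
Found 332 at exponent 945.

945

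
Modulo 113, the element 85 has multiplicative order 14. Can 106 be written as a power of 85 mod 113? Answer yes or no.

⟨85⟩ has order 14; its elements mod 113 are {1, 4, 7, 16, 28, 30, 49, 64, 83, 85, 97, 106, 109, 112}.
106 is in this set.

yes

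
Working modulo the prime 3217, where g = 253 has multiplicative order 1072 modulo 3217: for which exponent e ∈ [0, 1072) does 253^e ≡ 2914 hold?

317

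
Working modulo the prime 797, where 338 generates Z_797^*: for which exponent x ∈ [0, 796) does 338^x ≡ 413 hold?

736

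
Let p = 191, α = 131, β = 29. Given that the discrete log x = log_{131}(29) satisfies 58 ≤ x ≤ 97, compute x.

Compute 131^58 mod 191 = 48, then multiply by 131 repeatedly:
  131^58=48  131^59=176  131^60=136  131^61=53  131^62=67
  131^63=182  131^64=158  131^65=70  131^66=2  131^67=71
  131^68=133  131^69=42  131^70=154  131^71=119  131^72=118
  131^73=178  131^74=16  131^75=186  131^76=109  131^77=145
  131^78=86  131^79=188  131^80=180  131^81=87  131^82=128
  131^83=151  131^84=108  131^85=14  131^86=115  131^87=167
  131^88=103  131^89=123  131^90=69  131^91=62  131^92=100
  131^93=112  131^94=156  131^95=190  131^96=60  131^97=29
Found 29 at exponent 97.

97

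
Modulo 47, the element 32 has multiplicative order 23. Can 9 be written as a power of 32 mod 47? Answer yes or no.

yes

⟨32⟩ has order 23; its elements mod 47 are {1, 2, 3, 4, 6, 7, 8, 9, 12, 14, 16, 17, 18, 21, 24, 25, 27, 28, 32, 34, 36, 37, 42}.
9 is in this set.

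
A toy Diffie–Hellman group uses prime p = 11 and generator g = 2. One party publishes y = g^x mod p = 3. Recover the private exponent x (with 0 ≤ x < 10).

Successive powers of 2 modulo 11:
  2^0=1  2^1=2  2^2=4  2^3=8  2^4=5  2^5=10
  2^6=9  2^7=7  2^8=3
So 2^8 ≡ 3 (mod 11), giving x = 8.

8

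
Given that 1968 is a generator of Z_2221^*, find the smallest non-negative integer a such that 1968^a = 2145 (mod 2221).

470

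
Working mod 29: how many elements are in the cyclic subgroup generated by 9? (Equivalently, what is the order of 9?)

14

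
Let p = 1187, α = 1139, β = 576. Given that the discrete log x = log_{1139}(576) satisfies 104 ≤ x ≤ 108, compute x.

106

Compute 1139^104 mod 1187 = 297, then multiply by 1139 repeatedly:
  1139^104=297  1139^105=1175  1139^106=576
Found 576 at exponent 106.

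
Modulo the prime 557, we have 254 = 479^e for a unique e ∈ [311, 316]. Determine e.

311

Compute 479^311 mod 557 = 254, then multiply by 479 repeatedly:
  479^311=254
Found 254 at exponent 311.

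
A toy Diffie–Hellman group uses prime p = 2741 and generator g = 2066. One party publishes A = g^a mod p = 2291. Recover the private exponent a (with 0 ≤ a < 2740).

2183

Baby-step giant-step with m = ceil(sqrt(2740)) = 53.
Baby table (2066^j mod 2741 for j=0..52):
  0:1  1:2066  2:619  3:1548  4:2162  5:1603  6:670  7:15
  8:839  9:1062  10:1292  11:2279  12:2117  13:1827  14:225  15:1621
  16:2225  17:193  18:1293  19:1604  20:2736  21:634  22:2387  23:483
  24:154  25:208  26:2132  27:2666  28:1287  29:172  30:1763  31:2310
  32:379  33:1829  34:1616  35:118  36:2580  37:1776  38:1758  39:203
  40:25  41:2312  42:1770  43:326  44:1971  45:1701  46:304  47:375
  48:1788  49:1881  50:2149  51:2155  52:846
Giant step factor: 2066^(-53) ≡ 877 (mod 2741).
Scan 2291·877^i mod 2741 for i = 0, 1, …:
  i=0: 2291   i=1: 54   i=2: 761   i=3: 1334
  i=4: 2252   i=5: 1484   i=6: 2234   i=7: 2144
  i=8: 2703   i=9: 2307     …   i=40: 1111
  i=41: 1292
Match at i=41, j=10: a = 41·53 + 10 = 2183.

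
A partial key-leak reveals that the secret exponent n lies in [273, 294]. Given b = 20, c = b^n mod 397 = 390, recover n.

Compute 20^273 mod 397 = 294, then multiply by 20 repeatedly:
  20^273=294  20^274=322  20^275=88  20^276=172  20^277=264
  20^278=119  20^279=395  20^280=357  20^281=391  20^282=277
  20^283=379  20^284=37  20^285=343  20^286=111  20^287=235
  20^288=333  20^289=308  20^290=205  20^291=130  20^292=218
  20^293=390
Found 390 at exponent 293.

293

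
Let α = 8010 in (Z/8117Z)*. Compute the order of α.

The order of 8010 must divide p − 1 = 8116 = 2^2 · 2029.
Divisors: 1, 2, 4, 2029, 4058, 8116.
Check each in increasing order: 8010^1 ≡ 8010;  8010^2 ≡ 3332;  8010^4 ≡ 6285;  8010^2029 ≡ 8116;  8010^4058 ≡ 1.
Smallest exponent giving 1 is 4058.

4058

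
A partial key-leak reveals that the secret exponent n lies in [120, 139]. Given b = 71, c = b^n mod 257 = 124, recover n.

134

Compute 71^120 mod 257 = 30, then multiply by 71 repeatedly:
  71^120=30  71^121=74  71^122=114  71^123=127  71^124=22
  71^125=20  71^126=135  71^127=76  71^128=256  71^129=186
  71^130=99  71^131=90  71^132=222  71^133=85  71^134=124
Found 124 at exponent 134.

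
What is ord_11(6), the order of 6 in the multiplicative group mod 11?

The order of 6 must divide p − 1 = 10 = 2 · 5.
Divisors: 1, 2, 5, 10.
Check each in increasing order: 6^1 ≡ 6;  6^2 ≡ 3;  6^5 ≡ 10;  6^10 ≡ 1.
Smallest exponent giving 1 is 10.

10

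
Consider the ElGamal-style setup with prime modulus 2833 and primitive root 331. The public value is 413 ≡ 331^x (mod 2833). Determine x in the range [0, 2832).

Baby-step giant-step with m = ceil(sqrt(2832)) = 54.
Baby table (331^j mod 2833 for j=0..53):
  0:1  1:331  2:1907  3:2291  4:1910  5:451  6:1965  7:1658
  8:2029  9:178  10:2258  11:2319  12:2679  13:20  14:954  15:1311
  16:492  17:1371  18:521  19:2471  20:1997  21:918  22:727  23:2665
  24:1052  25:2586  26:400  27:2082  28:723  29:1341  30:1923  31:1921
  32:1259  33:278  34:1362  35:375  36:2306  37:1209  38:726  39:2334
  40:1978  41:295  42:1323  43:1631  44:1591  45:2516  46:2727  47:1743
  48:1834  49:792  50:1516  51:355  52:1352  53:2731
Giant step factor: 331^(-54) ≡ 1586 (mod 2833).
Scan 413·1586^i mod 2833 for i = 0, 1, …:
  i=0: 413   i=1: 595   i=2: 281   i=3: 885
  i=4: 1275   i=5: 2221   i=6: 1087   i=7: 1518
  i=8: 2331   i=9: 2734     …   i=41: 2032
  i=42: 1631
Match at i=42, j=43: x = 42·54 + 43 = 2311.

2311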